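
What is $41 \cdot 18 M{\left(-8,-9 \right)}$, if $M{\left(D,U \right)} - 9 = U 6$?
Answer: $-33210$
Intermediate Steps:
$M{\left(D,U \right)} = 9 + 6 U$ ($M{\left(D,U \right)} = 9 + U 6 = 9 + 6 U$)
$41 \cdot 18 M{\left(-8,-9 \right)} = 41 \cdot 18 \left(9 + 6 \left(-9\right)\right) = 738 \left(9 - 54\right) = 738 \left(-45\right) = -33210$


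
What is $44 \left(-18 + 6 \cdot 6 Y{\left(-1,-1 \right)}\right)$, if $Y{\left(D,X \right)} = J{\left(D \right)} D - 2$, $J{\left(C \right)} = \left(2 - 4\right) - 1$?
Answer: $792$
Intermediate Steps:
$J{\left(C \right)} = -3$ ($J{\left(C \right)} = -2 - 1 = -3$)
$Y{\left(D,X \right)} = -2 - 3 D$ ($Y{\left(D,X \right)} = - 3 D - 2 = -2 - 3 D$)
$44 \left(-18 + 6 \cdot 6 Y{\left(-1,-1 \right)}\right) = 44 \left(-18 + 6 \cdot 6 \left(-2 - -3\right)\right) = 44 \left(-18 + 36 \left(-2 + 3\right)\right) = 44 \left(-18 + 36 \cdot 1\right) = 44 \left(-18 + 36\right) = 44 \cdot 18 = 792$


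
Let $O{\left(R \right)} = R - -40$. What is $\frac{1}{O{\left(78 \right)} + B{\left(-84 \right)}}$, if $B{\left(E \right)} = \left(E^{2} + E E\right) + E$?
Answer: $\frac{1}{14146} \approx 7.0691 \cdot 10^{-5}$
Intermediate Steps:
$B{\left(E \right)} = E + 2 E^{2}$ ($B{\left(E \right)} = \left(E^{2} + E^{2}\right) + E = 2 E^{2} + E = E + 2 E^{2}$)
$O{\left(R \right)} = 40 + R$ ($O{\left(R \right)} = R + 40 = 40 + R$)
$\frac{1}{O{\left(78 \right)} + B{\left(-84 \right)}} = \frac{1}{\left(40 + 78\right) - 84 \left(1 + 2 \left(-84\right)\right)} = \frac{1}{118 - 84 \left(1 - 168\right)} = \frac{1}{118 - -14028} = \frac{1}{118 + 14028} = \frac{1}{14146}$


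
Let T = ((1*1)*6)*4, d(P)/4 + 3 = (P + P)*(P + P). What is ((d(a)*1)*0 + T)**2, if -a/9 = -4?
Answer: 576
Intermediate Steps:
a = 36 (a = -9*(-4) = 36)
d(P) = -12 + 16*P**2 (d(P) = -12 + 4*((P + P)*(P + P)) = -12 + 4*((2*P)*(2*P)) = -12 + 4*(4*P**2) = -12 + 16*P**2)
T = 24 (T = (1*6)*4 = 6*4 = 24)
((d(a)*1)*0 + T)**2 = (((-12 + 16*36**2)*1)*0 + 24)**2 = (((-12 + 16*1296)*1)*0 + 24)**2 = (((-12 + 20736)*1)*0 + 24)**2 = ((20724*1)*0 + 24)**2 = (20724*0 + 24)**2 = (0 + 24)**2 = 24**2 = 576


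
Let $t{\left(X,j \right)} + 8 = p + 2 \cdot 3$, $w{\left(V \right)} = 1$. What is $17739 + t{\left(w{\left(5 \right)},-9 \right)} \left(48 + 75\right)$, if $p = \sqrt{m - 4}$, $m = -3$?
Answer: $17493 + 123 i \sqrt{7} \approx 17493.0 + 325.43 i$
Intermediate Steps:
$p = i \sqrt{7}$ ($p = \sqrt{-3 - 4} = \sqrt{-7} = i \sqrt{7} \approx 2.6458 i$)
$t{\left(X,j \right)} = -2 + i \sqrt{7}$ ($t{\left(X,j \right)} = -8 + \left(i \sqrt{7} + 2 \cdot 3\right) = -8 + \left(i \sqrt{7} + 6\right) = -8 + \left(6 + i \sqrt{7}\right) = -2 + i \sqrt{7}$)
$17739 + t{\left(w{\left(5 \right)},-9 \right)} \left(48 + 75\right) = 17739 + \left(-2 + i \sqrt{7}\right) \left(48 + 75\right) = 17739 + \left(-2 + i \sqrt{7}\right) 123 = 17739 - \left(246 - 123 i \sqrt{7}\right) = 17493 + 123 i \sqrt{7}$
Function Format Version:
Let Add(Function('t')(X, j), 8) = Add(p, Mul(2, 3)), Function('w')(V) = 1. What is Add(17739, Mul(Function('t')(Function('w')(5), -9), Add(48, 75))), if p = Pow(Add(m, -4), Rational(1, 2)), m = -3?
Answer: Add(17493, Mul(123, I, Pow(7, Rational(1, 2)))) ≈ Add(17493., Mul(325.43, I))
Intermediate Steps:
p = Mul(I, Pow(7, Rational(1, 2))) (p = Pow(Add(-3, -4), Rational(1, 2)) = Pow(-7, Rational(1, 2)) = Mul(I, Pow(7, Rational(1, 2))) ≈ Mul(2.6458, I))
Function('t')(X, j) = Add(-2, Mul(I, Pow(7, Rational(1, 2)))) (Function('t')(X, j) = Add(-8, Add(Mul(I, Pow(7, Rational(1, 2))), Mul(2, 3))) = Add(-8, Add(Mul(I, Pow(7, Rational(1, 2))), 6)) = Add(-8, Add(6, Mul(I, Pow(7, Rational(1, 2))))) = Add(-2, Mul(I, Pow(7, Rational(1, 2)))))
Add(17739, Mul(Function('t')(Function('w')(5), -9), Add(48, 75))) = Add(17739, Mul(Add(-2, Mul(I, Pow(7, Rational(1, 2)))), Add(48, 75))) = Add(17739, Mul(Add(-2, Mul(I, Pow(7, Rational(1, 2)))), 123)) = Add(17739, Add(-246, Mul(123, I, Pow(7, Rational(1, 2))))) = Add(17493, Mul(123, I, Pow(7, Rational(1, 2))))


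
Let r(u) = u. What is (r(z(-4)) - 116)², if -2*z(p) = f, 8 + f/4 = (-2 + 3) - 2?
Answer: 9604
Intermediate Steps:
f = -36 (f = -32 + 4*((-2 + 3) - 2) = -32 + 4*(1 - 2) = -32 + 4*(-1) = -32 - 4 = -36)
z(p) = 18 (z(p) = -½*(-36) = 18)
(r(z(-4)) - 116)² = (18 - 116)² = (-98)² = 9604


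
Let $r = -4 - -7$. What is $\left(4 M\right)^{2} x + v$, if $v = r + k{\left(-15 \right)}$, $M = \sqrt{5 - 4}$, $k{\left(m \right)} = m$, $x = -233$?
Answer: $-3740$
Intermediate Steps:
$M = 1$ ($M = \sqrt{1} = 1$)
$r = 3$ ($r = -4 + 7 = 3$)
$v = -12$ ($v = 3 - 15 = -12$)
$\left(4 M\right)^{2} x + v = \left(4 \cdot 1\right)^{2} \left(-233\right) - 12 = 4^{2} \left(-233\right) - 12 = 16 \left(-233\right) - 12 = -3728 - 12 = -3740$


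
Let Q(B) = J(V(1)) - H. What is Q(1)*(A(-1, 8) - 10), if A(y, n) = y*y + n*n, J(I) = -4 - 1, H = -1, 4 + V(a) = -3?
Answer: -220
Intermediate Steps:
V(a) = -7 (V(a) = -4 - 3 = -7)
J(I) = -5
A(y, n) = n**2 + y**2 (A(y, n) = y**2 + n**2 = n**2 + y**2)
Q(B) = -4 (Q(B) = -5 - 1*(-1) = -5 + 1 = -4)
Q(1)*(A(-1, 8) - 10) = -4*((8**2 + (-1)**2) - 10) = -4*((64 + 1) - 10) = -4*(65 - 10) = -4*55 = -220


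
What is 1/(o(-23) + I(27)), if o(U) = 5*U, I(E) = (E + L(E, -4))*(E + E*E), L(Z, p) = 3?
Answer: 1/22565 ≈ 4.4316e-5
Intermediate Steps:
I(E) = (3 + E)*(E + E²) (I(E) = (E + 3)*(E + E*E) = (3 + E)*(E + E²))
1/(o(-23) + I(27)) = 1/(5*(-23) + 27*(3 + 27² + 4*27)) = 1/(-115 + 27*(3 + 729 + 108)) = 1/(-115 + 27*840) = 1/(-115 + 22680) = 1/22565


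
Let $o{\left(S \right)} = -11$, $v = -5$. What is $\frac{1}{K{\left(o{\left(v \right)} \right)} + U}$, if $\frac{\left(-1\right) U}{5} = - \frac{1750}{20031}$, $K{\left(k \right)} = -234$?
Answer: $- \frac{20031}{4678504} \approx -0.0042815$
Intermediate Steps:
$U = \frac{8750}{20031}$ ($U = - 5 \left(- \frac{1750}{20031}\right) = - 5 \left(\left(-1750\right) \frac{1}{20031}\right) = \left(-5\right) \left(- \frac{1750}{20031}\right) = \frac{8750}{20031} \approx 0.43682$)
$\frac{1}{K{\left(o{\left(v \right)} \right)} + U} = \frac{1}{-234 + \frac{8750}{20031}} = \frac{1}{- \frac{4678504}{20031}} = - \frac{20031}{4678504}$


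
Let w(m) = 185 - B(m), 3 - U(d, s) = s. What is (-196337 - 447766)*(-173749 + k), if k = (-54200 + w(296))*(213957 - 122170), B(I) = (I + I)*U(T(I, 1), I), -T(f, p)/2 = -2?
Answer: -7061273697395754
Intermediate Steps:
T(f, p) = 4 (T(f, p) = -2*(-2) = 4)
U(d, s) = 3 - s
B(I) = 2*I*(3 - I) (B(I) = (I + I)*(3 - I) = (2*I)*(3 - I) = 2*I*(3 - I))
w(m) = 185 - 2*m*(3 - m)
k = 10963131067 (k = (-54200 + (185 + 2*296*(-3 + 296)))*(213957 - 122170) = (-54200 + (185 + 2*296*293))*91787 = (-54200 + (185 + 173456))*91787 = (-54200 + 173641)*91787 = 119441*91787 = 10963131067)
(-196337 - 447766)*(-173749 + k) = (-196337 - 447766)*(-173749 + 10963131067) = -644103*10962957318 = -7061273697395754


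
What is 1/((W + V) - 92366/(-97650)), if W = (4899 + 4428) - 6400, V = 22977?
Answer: 48825/1264808983 ≈ 3.8603e-5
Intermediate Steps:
W = 2927 (W = 9327 - 6400 = 2927)
1/((W + V) - 92366/(-97650)) = 1/((2927 + 22977) - 92366/(-97650)) = 1/(25904 - 92366*(-1/97650)) = 1/(25904 + 46183/48825) = 1/(1264808983/48825) = 48825/1264808983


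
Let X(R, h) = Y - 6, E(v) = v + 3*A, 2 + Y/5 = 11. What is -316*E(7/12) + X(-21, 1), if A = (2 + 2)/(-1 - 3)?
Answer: 2408/3 ≈ 802.67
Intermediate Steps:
Y = 45 (Y = -10 + 5*11 = -10 + 55 = 45)
A = -1 (A = 4/(-4) = 4*(-¼) = -1)
E(v) = -3 + v (E(v) = v + 3*(-1) = v - 3 = -3 + v)
X(R, h) = 39 (X(R, h) = 45 - 6 = 39)
-316*E(7/12) + X(-21, 1) = -316*(-3 + 7/12) + 39 = -316*(-29/12) + 39 = 2291/3 + 39 = 2408/3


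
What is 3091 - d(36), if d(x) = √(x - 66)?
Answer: 3091 - I*√30 ≈ 3091.0 - 5.4772*I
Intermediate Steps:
d(x) = √(-66 + x)
3091 - d(36) = 3091 - √(-66 + 36) = 3091 - √(-30) = 3091 - I*√30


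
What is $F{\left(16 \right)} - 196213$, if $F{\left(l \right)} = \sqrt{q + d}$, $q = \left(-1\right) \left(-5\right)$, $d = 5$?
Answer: $-196213 + \sqrt{10} \approx -1.9621 \cdot 10^{5}$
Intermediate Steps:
$q = 5$
$F{\left(l \right)} = \sqrt{10}$ ($F{\left(l \right)} = \sqrt{5 + 5} = \sqrt{10}$)
$F{\left(16 \right)} - 196213 = \sqrt{10} - 196213 = -196213 + \sqrt{10}$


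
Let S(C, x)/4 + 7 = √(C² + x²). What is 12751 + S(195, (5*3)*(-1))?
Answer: 12723 + 60*√170 ≈ 13505.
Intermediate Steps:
S(C, x) = -28 + 4*√(C² + x²)
12751 + S(195, (5*3)*(-1)) = 12751 + (-28 + 4*√(195² + ((5*3)*(-1))²)) = 12751 + (-28 + 4*√(38025 + (15*(-1))²)) = 12751 + (-28 + 4*√(38025 + (-15)²)) = 12751 + (-28 + 4*√(38025 + 225)) = 12751 + (-28 + 4*√38250) = 12751 + (-28 + 4*(15*√170)) = 12751 + (-28 + 60*√170) = 12723 + 60*√170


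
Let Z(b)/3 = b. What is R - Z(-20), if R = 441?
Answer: 501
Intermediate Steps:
Z(b) = 3*b
R - Z(-20) = 441 - 3*(-20) = 441 - 1*(-60) = 441 + 60 = 501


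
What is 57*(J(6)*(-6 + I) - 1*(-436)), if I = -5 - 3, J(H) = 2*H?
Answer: 15276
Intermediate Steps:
I = -8
57*(J(6)*(-6 + I) - 1*(-436)) = 57*((2*6)*(-6 - 8) - 1*(-436)) = 57*(12*(-14) + 436) = 57*(-168 + 436) = 57*268 = 15276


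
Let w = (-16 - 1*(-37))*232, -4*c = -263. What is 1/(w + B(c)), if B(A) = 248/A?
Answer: 263/1282328 ≈ 0.00020510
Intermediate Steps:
c = 263/4 (c = -1/4*(-263) = 263/4 ≈ 65.750)
w = 4872 (w = (-16 + 37)*232 = 21*232 = 4872)
1/(w + B(c)) = 1/(4872 + 248/(263/4)) = 1/(4872 + 248*(4/263)) = 1/(4872 + 992/263) = 1/(1282328/263) = 263/1282328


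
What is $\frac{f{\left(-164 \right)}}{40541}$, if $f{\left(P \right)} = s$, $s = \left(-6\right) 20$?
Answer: $- \frac{120}{40541} \approx -0.00296$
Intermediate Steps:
$s = -120$
$f{\left(P \right)} = -120$
$\frac{f{\left(-164 \right)}}{40541} = - \frac{120}{40541}$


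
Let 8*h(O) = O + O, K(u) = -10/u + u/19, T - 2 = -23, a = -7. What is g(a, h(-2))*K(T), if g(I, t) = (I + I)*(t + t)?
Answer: -502/57 ≈ -8.8070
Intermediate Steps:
T = -21 (T = 2 - 23 = -21)
K(u) = -10/u + u/19 (K(u) = -10/u + u*(1/19) = -10/u + u/19)
h(O) = O/4 (h(O) = (O + O)/8 = (2*O)/8 = O/4)
g(I, t) = 4*I*t (g(I, t) = (2*I)*(2*t) = 4*I*t)
g(a, h(-2))*K(T) = (4*(-7)*((1/4)*(-2)))*(-10/(-21) + (1/19)*(-21)) = (4*(-7)*(-1/2))*(-10*(-1/21) - 21/19) = 14*(10/21 - 21/19) = 14*(-251/399) = -502/57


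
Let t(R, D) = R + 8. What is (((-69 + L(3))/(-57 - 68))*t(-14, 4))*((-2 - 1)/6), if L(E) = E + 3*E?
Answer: 171/125 ≈ 1.3680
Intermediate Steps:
t(R, D) = 8 + R
L(E) = 4*E
(((-69 + L(3))/(-57 - 68))*t(-14, 4))*((-2 - 1)/6) = (((-69 + 4*3)/(-57 - 68))*(8 - 14))*((-2 - 1)/6) = (((-69 + 12)/(-125))*(-6))*((⅙)*(-3)) = (-57*(-1/125)*(-6))*(-½) = ((57/125)*(-6))*(-½) = -342/125*(-½) = 171/125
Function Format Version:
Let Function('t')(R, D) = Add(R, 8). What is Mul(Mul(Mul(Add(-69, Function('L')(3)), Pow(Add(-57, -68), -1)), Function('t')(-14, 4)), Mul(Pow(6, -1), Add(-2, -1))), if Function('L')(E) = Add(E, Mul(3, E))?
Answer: Rational(171, 125) ≈ 1.3680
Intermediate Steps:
Function('t')(R, D) = Add(8, R)
Function('L')(E) = Mul(4, E)
Mul(Mul(Mul(Add(-69, Function('L')(3)), Pow(Add(-57, -68), -1)), Function('t')(-14, 4)), Mul(Pow(6, -1), Add(-2, -1))) = Mul(Mul(Mul(Add(-69, Mul(4, 3)), Pow(Add(-57, -68), -1)), Add(8, -14)), Mul(Pow(6, -1), Add(-2, -1))) = Mul(Mul(Mul(Add(-69, 12), Pow(-125, -1)), -6), Mul(Rational(1, 6), -3)) = Mul(Mul(Mul(-57, Rational(-1, 125)), -6), Rational(-1, 2)) = Mul(Mul(Rational(57, 125), -6), Rational(-1, 2)) = Mul(Rational(-342, 125), Rational(-1, 2)) = Rational(171, 125)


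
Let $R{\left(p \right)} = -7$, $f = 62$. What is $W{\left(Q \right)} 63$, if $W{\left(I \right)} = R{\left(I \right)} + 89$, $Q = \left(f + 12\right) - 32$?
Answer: $5166$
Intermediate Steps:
$Q = 42$ ($Q = \left(62 + 12\right) - 32 = 74 - 32 = 42$)
$W{\left(I \right)} = 82$ ($W{\left(I \right)} = -7 + 89 = 82$)
$W{\left(Q \right)} 63 = 82 \cdot 63 = 5166$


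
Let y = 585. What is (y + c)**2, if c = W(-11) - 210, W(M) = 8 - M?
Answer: 155236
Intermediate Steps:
c = -191 (c = (8 - 1*(-11)) - 210 = (8 + 11) - 210 = 19 - 210 = -191)
(y + c)**2 = (585 - 191)**2 = 394**2 = 155236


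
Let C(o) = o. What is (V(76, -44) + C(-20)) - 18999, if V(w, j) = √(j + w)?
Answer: -19019 + 4*√2 ≈ -19013.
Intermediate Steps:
(V(76, -44) + C(-20)) - 18999 = (√(-44 + 76) - 20) - 18999 = (√32 - 20) - 18999 = (4*√2 - 20) - 18999 = (-20 + 4*√2) - 18999 = -19019 + 4*√2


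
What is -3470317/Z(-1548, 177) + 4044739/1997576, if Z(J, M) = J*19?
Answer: 1762796453765/14688176328 ≈ 120.01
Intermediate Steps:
Z(J, M) = 19*J
-3470317/Z(-1548, 177) + 4044739/1997576 = -3470317/(19*(-1548)) + 4044739/1997576 = -3470317/(-29412) + 4044739*(1/1997576) = -3470317*(-1/29412) + 4044739/1997576 = 3470317/29412 + 4044739/1997576 = 1762796453765/14688176328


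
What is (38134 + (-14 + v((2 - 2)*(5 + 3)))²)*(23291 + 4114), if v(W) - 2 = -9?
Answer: 1057147875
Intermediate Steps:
v(W) = -7 (v(W) = 2 - 9 = -7)
(38134 + (-14 + v((2 - 2)*(5 + 3)))²)*(23291 + 4114) = (38134 + (-14 - 7)²)*(23291 + 4114) = (38134 + (-21)²)*27405 = (38134 + 441)*27405 = 38575*27405 = 1057147875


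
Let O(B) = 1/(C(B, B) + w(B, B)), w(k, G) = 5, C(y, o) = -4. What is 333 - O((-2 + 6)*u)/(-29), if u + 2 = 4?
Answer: 9658/29 ≈ 333.03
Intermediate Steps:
u = 2 (u = -2 + 4 = 2)
O(B) = 1 (O(B) = 1/(-4 + 5) = 1/1 = 1)
333 - O((-2 + 6)*u)/(-29) = 333 - 1/(-29) = 333 - (-1)/29 = 333 - 1*(-1/29) = 333 + 1/29 = 9658/29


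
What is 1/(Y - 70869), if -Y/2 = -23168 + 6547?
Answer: -1/37627 ≈ -2.6577e-5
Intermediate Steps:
Y = 33242 (Y = -2*(-23168 + 6547) = -2*(-16621) = 33242)
1/(Y - 70869) = 1/(33242 - 70869) = 1/(-37627) = -1/37627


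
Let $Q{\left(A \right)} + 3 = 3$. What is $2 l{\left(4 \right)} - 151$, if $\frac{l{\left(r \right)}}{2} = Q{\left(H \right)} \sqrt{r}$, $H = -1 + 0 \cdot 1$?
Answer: $-151$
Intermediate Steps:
$H = -1$ ($H = -1 + 0 = -1$)
$Q{\left(A \right)} = 0$ ($Q{\left(A \right)} = -3 + 3 = 0$)
$l{\left(r \right)} = 0$ ($l{\left(r \right)} = 2 \cdot 0 \sqrt{r} = 2 \cdot 0 = 0$)
$2 l{\left(4 \right)} - 151 = 2 \cdot 0 - 151 = 0 - 151 = -151$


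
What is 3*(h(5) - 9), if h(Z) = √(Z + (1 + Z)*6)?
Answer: -27 + 3*√41 ≈ -7.7906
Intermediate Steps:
h(Z) = √(6 + 7*Z) (h(Z) = √(Z + (6 + 6*Z)) = √(6 + 7*Z))
3*(h(5) - 9) = 3*(√(6 + 7*5) - 9) = 3*(√(6 + 35) - 9) = 3*(√41 - 9) = 3*(-9 + √41) = -27 + 3*√41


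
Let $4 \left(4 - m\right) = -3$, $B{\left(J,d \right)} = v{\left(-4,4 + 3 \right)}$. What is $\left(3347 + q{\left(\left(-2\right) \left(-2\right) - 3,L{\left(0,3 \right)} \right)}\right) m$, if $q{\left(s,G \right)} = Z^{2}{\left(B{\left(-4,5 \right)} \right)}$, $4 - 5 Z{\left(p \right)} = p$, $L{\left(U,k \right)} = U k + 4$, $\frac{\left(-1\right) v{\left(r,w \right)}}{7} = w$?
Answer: $\frac{410799}{25} \approx 16432.0$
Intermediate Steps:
$v{\left(r,w \right)} = - 7 w$
$L{\left(U,k \right)} = 4 + U k$
$B{\left(J,d \right)} = -49$ ($B{\left(J,d \right)} = - 7 \left(4 + 3\right) = \left(-7\right) 7 = -49$)
$Z{\left(p \right)} = \frac{4}{5} - \frac{p}{5}$
$q{\left(s,G \right)} = \frac{2809}{25}$ ($q{\left(s,G \right)} = \left(\frac{4}{5} - - \frac{49}{5}\right)^{2} = \left(\frac{4}{5} + \frac{49}{5}\right)^{2} = \left(\frac{53}{5}\right)^{2} = \frac{2809}{25}$)
$m = \frac{19}{4}$ ($m = 4 - - \frac{3}{4} = 4 + \frac{3}{4} = \frac{19}{4} \approx 4.75$)
$\left(3347 + q{\left(\left(-2\right) \left(-2\right) - 3,L{\left(0,3 \right)} \right)}\right) m = \left(3347 + \frac{2809}{25}\right) \frac{19}{4} = \frac{86484}{25} \cdot \frac{19}{4} = \frac{410799}{25}$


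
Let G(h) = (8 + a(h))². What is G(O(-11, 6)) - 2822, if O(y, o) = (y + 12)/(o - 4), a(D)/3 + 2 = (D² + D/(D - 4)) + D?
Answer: -2200999/784 ≈ -2807.4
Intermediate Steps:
a(D) = -6 + 3*D + 3*D² + 3*D/(-4 + D) (a(D) = -6 + 3*((D² + D/(D - 4)) + D) = -6 + 3*((D² + D/(-4 + D)) + D) = -6 + 3*(D + D² + D/(-4 + D)) = -6 + (3*D + 3*D² + 3*D/(-4 + D)) = -6 + 3*D + 3*D² + 3*D/(-4 + D))
O(y, o) = (12 + y)/(-4 + o)
G(h) = (8 + 3*(8 + h³ - 5*h - 3*h²)/(-4 + h))²
G(O(-11, 6)) - 2822 = (-8 - 9*(12 - 11)²/(-4 + 6)² - 7*(12 - 11)/(-4 + 6) + 3*((12 - 11)/(-4 + 6))³)²/(-4 + (12 - 11)/(-4 + 6))² - 2822 = (-8 - 9*(1/2)² - 7/2 + 3*(1/2)³)²/(-4 + 1/2)² - 2822 = (-8 - 9*((½)*1)² - 7/2 + 3*((½)*1)³)²/(-4 + (½)*1)² - 2822 = (-8 - 9*(½)² - 7*½ + 3*(½)³)²/(-4 + ½)² - 2822 = (-8 - 9*¼ - 7/2 + 3*(⅛))²/(-7/2)² - 2822 = 4*(-8 - 9/4 - 7/2 + 3/8)²/49 - 2822 = 4*(-107/8)²/49 - 2822 = (4/49)*(11449/64) - 2822 = 11449/784 - 2822 = -2200999/784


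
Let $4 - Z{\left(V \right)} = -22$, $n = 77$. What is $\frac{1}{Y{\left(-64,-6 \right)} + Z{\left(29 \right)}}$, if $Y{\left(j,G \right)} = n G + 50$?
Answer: $- \frac{1}{386} \approx -0.0025907$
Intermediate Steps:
$Z{\left(V \right)} = 26$ ($Z{\left(V \right)} = 4 - -22 = 4 + 22 = 26$)
$Y{\left(j,G \right)} = 50 + 77 G$ ($Y{\left(j,G \right)} = 77 G + 50 = 50 + 77 G$)
$\frac{1}{Y{\left(-64,-6 \right)} + Z{\left(29 \right)}} = \frac{1}{\left(50 + 77 \left(-6\right)\right) + 26} = \frac{1}{\left(50 - 462\right) + 26} = \frac{1}{-412 + 26} = \frac{1}{-386} = - \frac{1}{386}$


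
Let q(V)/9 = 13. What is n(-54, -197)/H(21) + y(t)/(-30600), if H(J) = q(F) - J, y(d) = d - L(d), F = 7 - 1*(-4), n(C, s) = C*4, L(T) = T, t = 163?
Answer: -9/4 ≈ -2.2500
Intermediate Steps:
n(C, s) = 4*C
F = 11 (F = 7 + 4 = 11)
q(V) = 117 (q(V) = 9*13 = 117)
y(d) = 0 (y(d) = d - d = 0)
H(J) = 117 - J
n(-54, -197)/H(21) + y(t)/(-30600) = (4*(-54))/(117 - 1*21) + 0/(-30600) = -216/(117 - 21) + 0*(-1/30600) = -216/96 + 0 = -216*1/96 + 0 = -9/4 + 0 = -9/4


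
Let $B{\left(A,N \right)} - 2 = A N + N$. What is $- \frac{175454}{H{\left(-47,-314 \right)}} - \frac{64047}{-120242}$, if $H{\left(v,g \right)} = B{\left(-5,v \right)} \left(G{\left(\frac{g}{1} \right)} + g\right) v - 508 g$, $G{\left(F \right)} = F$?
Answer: $\frac{87074365769}{173375496896} \approx 0.50223$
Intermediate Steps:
$B{\left(A,N \right)} = 2 + N + A N$ ($B{\left(A,N \right)} = 2 + \left(A N + N\right) = 2 + \left(N + A N\right) = 2 + N + A N$)
$H{\left(v,g \right)} = - 508 g + 2 g v \left(2 - 4 v\right)$ ($H{\left(v,g \right)} = \left(2 + v - 5 v\right) \left(\frac{g}{1} + g\right) v - 508 g = \left(2 - 4 v\right) \left(g 1 + g\right) v - 508 g = \left(2 - 4 v\right) \left(g + g\right) v - 508 g = \left(2 - 4 v\right) 2 g v - 508 g = 2 g \left(2 - 4 v\right) v - 508 g = 2 g v \left(2 - 4 v\right) - 508 g = - 508 g + 2 g v \left(2 - 4 v\right)$)
$- \frac{175454}{H{\left(-47,-314 \right)}} - \frac{64047}{-120242} = - \frac{175454}{4 \left(-314\right) \left(-127 - 47 \left(1 - -94\right)\right)} - \frac{64047}{-120242} = - \frac{175454}{4 \left(-314\right) \left(-127 - 47 \left(1 + 94\right)\right)} - - \frac{64047}{120242} = - \frac{175454}{4 \left(-314\right) \left(-127 - 4465\right)} + \frac{64047}{120242} = - \frac{175454}{4 \left(-314\right) \left(-4592\right)} + \frac{64047}{120242} = - \frac{175454}{5767552} + \frac{64047}{120242} = \left(-175454\right) \frac{1}{5767552} + \frac{64047}{120242} = - \frac{87727}{2883776} + \frac{64047}{120242} = \frac{87074365769}{173375496896}$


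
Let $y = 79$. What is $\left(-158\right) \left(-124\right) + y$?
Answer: $19671$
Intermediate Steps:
$\left(-158\right) \left(-124\right) + y = \left(-158\right) \left(-124\right) + 79 = 19592 + 79 = 19671$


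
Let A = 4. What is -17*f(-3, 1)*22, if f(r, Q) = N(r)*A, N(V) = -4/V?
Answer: -5984/3 ≈ -1994.7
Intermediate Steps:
f(r, Q) = -16/r (f(r, Q) = -4/r*4 = -16/r)
-17*f(-3, 1)*22 = -(-272)/(-3)*22 = -(-272)*(-1)/3*22 = -17*16/3*22 = -272/3*22 = -5984/3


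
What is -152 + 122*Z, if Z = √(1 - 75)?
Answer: -152 + 122*I*√74 ≈ -152.0 + 1049.5*I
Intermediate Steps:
Z = I*√74 (Z = √(-74) = I*√74 ≈ 8.6023*I)
-152 + 122*Z = -152 + 122*(I*√74) = -152 + 122*I*√74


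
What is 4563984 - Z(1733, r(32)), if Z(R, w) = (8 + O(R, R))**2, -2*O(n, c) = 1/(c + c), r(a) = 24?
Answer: 219308331836991/48052624 ≈ 4.5639e+6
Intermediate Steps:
O(n, c) = -1/(4*c) (O(n, c) = -1/(2*(c + c)) = -1/(2*c)/2 = -1/(4*c))
Z(R, w) = (8 - 1/(4*R))**2
4563984 - Z(1733, r(32)) = 4563984 - (-1 + 32*1733)**2/(16*1733**2) = 4563984 - (-1 + 55456)**2/(16*3003289) = 4563984 - 55455**2/(16*3003289) = 4563984 - 3075257025/(16*3003289) = 4563984 - 1*3075257025/48052624 = 4563984 - 3075257025/48052624 = 219308331836991/48052624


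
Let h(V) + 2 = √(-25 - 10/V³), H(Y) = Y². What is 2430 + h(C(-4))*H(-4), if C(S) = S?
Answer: 2398 + 2*I*√1590 ≈ 2398.0 + 79.75*I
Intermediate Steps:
h(V) = -2 + √(-25 - 10/V³)
2430 + h(C(-4))*H(-4) = 2430 + (-2 + √(-25 - 10/(-4)³))*(-4)² = 2430 + (-2 + √(-25 - 10*(-1/64)))*16 = 2430 + (-2 + √(-25 + 5/32))*16 = 2430 + (-2 + √(-795/32))*16 = 2430 + (-2 + I*√1590/8)*16 = 2430 + (-32 + 2*I*√1590) = 2398 + 2*I*√1590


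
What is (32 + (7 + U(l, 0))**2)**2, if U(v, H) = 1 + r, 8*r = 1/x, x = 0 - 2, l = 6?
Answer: 591511041/65536 ≈ 9025.8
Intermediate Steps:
x = -2
r = -1/16 (r = (1/8)/(-2) = (1/8)*(-1/2) = -1/16 ≈ -0.062500)
U(v, H) = 15/16 (U(v, H) = 1 - 1/16 = 15/16)
(32 + (7 + U(l, 0))**2)**2 = (32 + (7 + 15/16)**2)**2 = (32 + (127/16)**2)**2 = (32 + 16129/256)**2 = (24321/256)**2 = 591511041/65536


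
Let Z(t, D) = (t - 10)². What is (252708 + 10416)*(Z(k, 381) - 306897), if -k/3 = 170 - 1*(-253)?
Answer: 349677061056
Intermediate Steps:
k = -1269 (k = -3*(170 - 1*(-253)) = -3*(170 + 253) = -3*423 = -1269)
Z(t, D) = (-10 + t)²
(252708 + 10416)*(Z(k, 381) - 306897) = (252708 + 10416)*((-10 - 1269)² - 306897) = 263124*((-1279)² - 306897) = 263124*(1635841 - 306897) = 263124*1328944 = 349677061056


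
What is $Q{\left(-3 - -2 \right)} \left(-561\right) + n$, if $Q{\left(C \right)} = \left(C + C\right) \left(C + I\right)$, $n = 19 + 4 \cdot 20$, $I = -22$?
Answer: $-25707$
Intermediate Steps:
$n = 99$ ($n = 19 + 80 = 99$)
$Q{\left(C \right)} = 2 C \left(-22 + C\right)$ ($Q{\left(C \right)} = \left(C + C\right) \left(C - 22\right) = 2 C \left(-22 + C\right)$)
$Q{\left(-3 - -2 \right)} \left(-561\right) + n = 2 \left(-3 - -2\right) \left(-22 - 1\right) \left(-561\right) + 99 = 2 \left(-3 + 2\right) \left(-22 + \left(-3 + 2\right)\right) \left(-561\right) + 99 = 2 \left(-1\right) \left(-22 - 1\right) \left(-561\right) + 99 = 2 \left(-1\right) \left(-23\right) \left(-561\right) + 99 = 46 \left(-561\right) + 99 = -25806 + 99 = -25707$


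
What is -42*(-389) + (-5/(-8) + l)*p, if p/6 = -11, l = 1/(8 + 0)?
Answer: 32577/2 ≈ 16289.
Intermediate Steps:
l = 1/8 ≈ 0.12500
p = -66 (p = 6*(-11) = -66)
-42*(-389) + (-5/(-8) + l)*p = -42*(-389) + (-5/(-8) + 1/8)*(-66) = 16338 + (-5*(-1/8) + 1/8)*(-66) = 16338 + (5/8 + 1/8)*(-66) = 16338 + (3/4)*(-66) = 16338 - 99/2 = 32577/2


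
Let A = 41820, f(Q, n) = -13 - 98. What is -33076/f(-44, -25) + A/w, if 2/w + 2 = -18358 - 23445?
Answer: -97029789974/111 ≈ -8.7414e+8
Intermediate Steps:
f(Q, n) = -111
w = -2/41805 (w = 2/(-2 + (-18358 - 23445)) = 2/(-2 - 41803) = 2/(-41805) = 2*(-1/41805) = -2/41805 ≈ -4.7841e-5)
-33076/f(-44, -25) + A/w = -33076/(-111) + 41820/(-2/41805) = -33076*(-1/111) + 41820*(-41805/2) = 33076/111 - 874142550 = -97029789974/111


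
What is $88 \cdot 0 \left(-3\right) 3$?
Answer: $0$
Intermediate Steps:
$88 \cdot 0 \left(-3\right) 3 = 88 \cdot 0 \cdot 3 = 88 \cdot 0 = 0$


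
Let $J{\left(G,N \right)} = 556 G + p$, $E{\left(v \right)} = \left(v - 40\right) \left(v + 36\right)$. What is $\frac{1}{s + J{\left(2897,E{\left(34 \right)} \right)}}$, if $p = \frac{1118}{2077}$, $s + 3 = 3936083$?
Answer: $\frac{2077}{11520729642} \approx 1.8028 \cdot 10^{-7}$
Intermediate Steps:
$s = 3936080$ ($s = -3 + 3936083 = 3936080$)
$E{\left(v \right)} = \left(-40 + v\right) \left(36 + v\right)$
$p = \frac{1118}{2077}$ ($p = 1118 \cdot \frac{1}{2077} = \frac{1118}{2077} \approx 0.53828$)
$J{\left(G,N \right)} = \frac{1118}{2077} + 556 G$ ($J{\left(G,N \right)} = 556 G + \frac{1118}{2077} = \frac{1118}{2077} + 556 G$)
$\frac{1}{s + J{\left(2897,E{\left(34 \right)} \right)}} = \frac{1}{3936080 + \left(\frac{1118}{2077} + 556 \cdot 2897\right)} = \frac{1}{3936080 + \left(\frac{1118}{2077} + 1610732\right)} = \frac{1}{3936080 + \frac{3345491482}{2077}} = \frac{1}{\frac{11520729642}{2077}} = \frac{2077}{11520729642}$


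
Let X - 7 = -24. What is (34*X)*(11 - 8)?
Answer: -1734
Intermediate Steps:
X = -17 (X = 7 - 24 = -17)
(34*X)*(11 - 8) = (34*(-17))*(11 - 8) = -578*3 = -1734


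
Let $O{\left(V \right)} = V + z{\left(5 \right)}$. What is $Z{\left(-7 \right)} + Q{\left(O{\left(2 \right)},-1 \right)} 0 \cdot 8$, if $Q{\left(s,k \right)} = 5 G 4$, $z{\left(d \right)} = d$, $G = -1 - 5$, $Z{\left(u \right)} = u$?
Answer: $-7$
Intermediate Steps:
$G = -6$
$O{\left(V \right)} = 5 + V$ ($O{\left(V \right)} = V + 5 = 5 + V$)
$Q{\left(s,k \right)} = -120$ ($Q{\left(s,k \right)} = 5 \left(-6\right) 4 = \left(-30\right) 4 = -120$)
$Z{\left(-7 \right)} + Q{\left(O{\left(2 \right)},-1 \right)} 0 \cdot 8 = -7 - 120 \cdot 0 \cdot 8 = -7 - 0 = -7 + 0 = -7$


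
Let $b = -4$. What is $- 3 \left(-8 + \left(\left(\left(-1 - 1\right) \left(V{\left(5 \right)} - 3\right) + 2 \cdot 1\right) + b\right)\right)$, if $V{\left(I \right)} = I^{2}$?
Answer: $162$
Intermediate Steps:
$- 3 \left(-8 + \left(\left(\left(-1 - 1\right) \left(V{\left(5 \right)} - 3\right) + 2 \cdot 1\right) + b\right)\right) = - 3 \left(-8 + \left(\left(\left(-1 - 1\right) \left(5^{2} - 3\right) + 2 \cdot 1\right) - 4\right)\right) = - 3 \left(-8 + \left(\left(- 2 \left(25 - 3\right) + 2\right) - 4\right)\right) = - 3 \left(-8 + \left(\left(\left(-2\right) 22 + 2\right) - 4\right)\right) = - 3 \left(-8 + \left(\left(-44 + 2\right) - 4\right)\right) = - 3 \left(-8 - 46\right) = \left(-3\right) \left(-54\right) = 162$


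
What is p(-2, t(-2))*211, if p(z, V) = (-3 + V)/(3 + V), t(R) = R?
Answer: -1055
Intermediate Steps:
p(z, V) = (-3 + V)/(3 + V)
p(-2, t(-2))*211 = ((-3 - 2)/(3 - 2))*211 = (-5/1)*211 = (1*(-5))*211 = -5*211 = -1055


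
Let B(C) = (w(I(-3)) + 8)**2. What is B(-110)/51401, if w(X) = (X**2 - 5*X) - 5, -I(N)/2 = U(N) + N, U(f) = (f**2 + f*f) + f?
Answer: 488601/51401 ≈ 9.5057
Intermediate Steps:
U(f) = f + 2*f**2 (U(f) = (f**2 + f**2) + f = 2*f**2 + f = f + 2*f**2)
I(N) = -2*N - 2*N*(1 + 2*N) (I(N) = -2*(N*(1 + 2*N) + N) = -2*(N + N*(1 + 2*N)) = -2*N - 2*N*(1 + 2*N))
w(X) = -5 + X**2 - 5*X
B(C) = 488601 (B(C) = ((-5 + (4*(-3)*(-1 - 1*(-3)))**2 - 20*(-3)*(-1 - 1*(-3))) + 8)**2 = ((-5 + (4*(-3)*(-1 + 3))**2 - 20*(-3)*(-1 + 3)) + 8)**2 = ((-5 + (4*(-3)*2)**2 - 20*(-3)*2) + 8)**2 = ((-5 + (-24)**2 - 5*(-24)) + 8)**2 = ((-5 + 576 + 120) + 8)**2 = (691 + 8)**2 = 699**2 = 488601)
B(-110)/51401 = 488601/51401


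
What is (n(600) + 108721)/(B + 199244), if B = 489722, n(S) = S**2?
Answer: 468721/688966 ≈ 0.68033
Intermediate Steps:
(n(600) + 108721)/(B + 199244) = (600**2 + 108721)/(489722 + 199244) = (360000 + 108721)/688966 = 468721*(1/688966) = 468721/688966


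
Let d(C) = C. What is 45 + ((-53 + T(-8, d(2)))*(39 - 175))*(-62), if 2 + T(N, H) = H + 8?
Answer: -379395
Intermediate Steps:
T(N, H) = 6 + H (T(N, H) = -2 + (H + 8) = -2 + (8 + H) = 6 + H)
45 + ((-53 + T(-8, d(2)))*(39 - 175))*(-62) = 45 + ((-53 + (6 + 2))*(39 - 175))*(-62) = 45 + ((-53 + 8)*(-136))*(-62) = 45 - 45*(-136)*(-62) = 45 + 6120*(-62) = 45 - 379440 = -379395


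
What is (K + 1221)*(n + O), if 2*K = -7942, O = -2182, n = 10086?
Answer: -21736000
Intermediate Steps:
K = -3971 (K = (1/2)*(-7942) = -3971)
(K + 1221)*(n + O) = (-3971 + 1221)*(10086 - 2182) = -2750*7904 = -21736000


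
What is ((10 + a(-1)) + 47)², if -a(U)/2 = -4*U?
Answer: 2401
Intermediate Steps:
a(U) = 8*U (a(U) = -(-8)*U = 8*U)
((10 + a(-1)) + 47)² = ((10 + 8*(-1)) + 47)² = ((10 - 8) + 47)² = (2 + 47)² = 49² = 2401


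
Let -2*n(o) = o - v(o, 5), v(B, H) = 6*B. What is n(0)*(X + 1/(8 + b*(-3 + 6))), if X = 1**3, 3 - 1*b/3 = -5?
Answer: 0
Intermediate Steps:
b = 24 (b = 9 - 3*(-5) = 9 + 15 = 24)
n(o) = 5*o/2 (n(o) = -(o - 6*o)/2 = -(-5)*o/2 = 5*o/2)
X = 1
n(0)*(X + 1/(8 + b*(-3 + 6))) = ((5/2)*0)*(1 + 1/(8 + 24*(-3 + 6))) = 0*(1 + 1/(8 + 24*3)) = 0*(1 + 1/(8 + 72)) = 0*(1 + 1/80) = 0*(81/80) = 0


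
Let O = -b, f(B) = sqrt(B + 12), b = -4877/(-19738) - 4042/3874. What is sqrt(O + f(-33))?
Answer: sqrt(1163940816304994 + 1461724515040036*I*sqrt(21))/38232506 ≈ 1.6504 + 1.3883*I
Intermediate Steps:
b = -30443749/38232506 (b = -4877*(-1/19738) - 4042*1/3874 = 4877/19738 - 2021/1937 = -30443749/38232506 ≈ -0.79628)
f(B) = sqrt(12 + B)
O = 30443749/38232506 (O = -1*(-30443749/38232506) = 30443749/38232506 ≈ 0.79628)
sqrt(O + f(-33)) = sqrt(30443749/38232506 + sqrt(12 - 33)) = sqrt(30443749/38232506 + sqrt(-21)) = sqrt(30443749/38232506 + I*sqrt(21))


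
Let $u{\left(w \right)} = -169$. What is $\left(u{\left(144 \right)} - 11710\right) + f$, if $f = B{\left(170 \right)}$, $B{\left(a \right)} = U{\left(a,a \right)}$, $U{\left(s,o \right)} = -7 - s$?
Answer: $-12056$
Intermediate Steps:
$B{\left(a \right)} = -7 - a$
$f = -177$ ($f = -7 - 170 = -177$)
$\left(u{\left(144 \right)} - 11710\right) + f = \left(-169 - 11710\right) - 177 = -11879 - 177 = -12056$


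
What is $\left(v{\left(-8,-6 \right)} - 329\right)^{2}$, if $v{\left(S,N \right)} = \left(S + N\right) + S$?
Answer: $123201$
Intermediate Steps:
$v{\left(S,N \right)} = N + 2 S$ ($v{\left(S,N \right)} = \left(N + S\right) + S = N + 2 S$)
$\left(v{\left(-8,-6 \right)} - 329\right)^{2} = \left(\left(-6 + 2 \left(-8\right)\right) - 329\right)^{2} = \left(\left(-6 - 16\right) - 329\right)^{2} = \left(-22 - 329\right)^{2} = \left(-351\right)^{2} = 123201$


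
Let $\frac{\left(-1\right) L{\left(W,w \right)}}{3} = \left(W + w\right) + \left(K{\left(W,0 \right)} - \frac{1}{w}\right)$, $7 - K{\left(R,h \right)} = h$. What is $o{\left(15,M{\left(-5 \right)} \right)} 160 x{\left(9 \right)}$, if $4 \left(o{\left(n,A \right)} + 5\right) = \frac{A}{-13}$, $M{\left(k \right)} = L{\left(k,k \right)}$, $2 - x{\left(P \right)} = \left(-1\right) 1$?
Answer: $- \frac{32208}{13} \approx -2477.5$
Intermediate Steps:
$K{\left(R,h \right)} = 7 - h$
$x{\left(P \right)} = 3$ ($x{\left(P \right)} = 2 - \left(-1\right) 1 = 2 - -1 = 2 + 1 = 3$)
$L{\left(W,w \right)} = -21 - 3 W - 3 w + \frac{3}{w}$ ($L{\left(W,w \right)} = - 3 \left(\left(W + w\right) + \left(\left(7 - 0\right) - \frac{1}{w}\right)\right) = - 3 \left(\left(W + w\right) + \left(\left(7 + 0\right) - \frac{1}{w}\right)\right) = - 3 \left(\left(W + w\right) + \left(7 - \frac{1}{w}\right)\right) = - 3 \left(7 + W + w - \frac{1}{w}\right) = -21 - 3 W - 3 w + \frac{3}{w}$)
$M{\left(k \right)} = \frac{3 \left(1 - k \left(7 + 2 k\right)\right)}{k}$ ($M{\left(k \right)} = \frac{3 \left(1 - k \left(7 + k + k\right)\right)}{k} = \frac{3 \left(1 - k \left(7 + 2 k\right)\right)}{k}$)
$o{\left(n,A \right)} = -5 - \frac{A}{52}$ ($o{\left(n,A \right)} = -5 + \frac{A \frac{1}{-13}}{4} = -5 + \frac{A \left(- \frac{1}{13}\right)}{4} = -5 + \frac{\left(- \frac{1}{13}\right) A}{4} = -5 - \frac{A}{52}$)
$o{\left(15,M{\left(-5 \right)} \right)} 160 x{\left(9 \right)} = \left(-5 - \frac{-21 - -30 + \frac{3}{-5}}{52}\right) 160 \cdot 3 = \left(-5 - \frac{-21 + 30 + 3 \left(- \frac{1}{5}\right)}{52}\right) 160 \cdot 3 = \left(-5 - \frac{-21 + 30 - \frac{3}{5}}{52}\right) 160 \cdot 3 = \left(-5 - \frac{21}{130}\right) 160 \cdot 3 = \left(- \frac{671}{130}\right) 160 \cdot 3 = \left(- \frac{10736}{13}\right) 3 = - \frac{32208}{13}$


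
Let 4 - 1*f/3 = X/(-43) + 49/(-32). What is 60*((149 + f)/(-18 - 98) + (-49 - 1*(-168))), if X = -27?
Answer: 281535585/39904 ≈ 7055.3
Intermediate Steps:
f = 20241/1376 (f = 12 - 3*(-27/(-43) + 49/(-32)) = 12 - 3*(-27*(-1/43) + 49*(-1/32)) = 12 - 3*(27/43 - 49/32) = 12 - 3*(-1243/1376) = 12 + 3729/1376 = 20241/1376 ≈ 14.710)
60*((149 + f)/(-18 - 98) + (-49 - 1*(-168))) = 60*((149 + 20241/1376)/(-18 - 98) + (-49 - 1*(-168))) = 60*((225265/1376)/(-116) + (-49 + 168)) = 60*((225265/1376)*(-1/116) + 119) = 60*(-225265/159616 + 119) = 60*(18769039/159616) = 281535585/39904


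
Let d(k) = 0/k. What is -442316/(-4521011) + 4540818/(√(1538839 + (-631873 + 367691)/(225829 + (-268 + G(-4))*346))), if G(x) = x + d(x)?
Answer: 442316/4521011 + 1513606*√26697849443448177/67563664127 ≈ 3660.6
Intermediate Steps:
d(k) = 0
G(x) = x (G(x) = x + 0 = x)
-442316/(-4521011) + 4540818/(√(1538839 + (-631873 + 367691)/(225829 + (-268 + G(-4))*346))) = -442316/(-4521011) + 4540818/(√(1538839 + (-631873 + 367691)/(225829 + (-268 - 4)*346))) = -442316*(-1/4521011) + 4540818/(√(1538839 - 264182/(225829 - 272*346))) = 442316/4521011 + 4540818/(√(1538839 - 264182/(225829 - 94112))) = 442316/4521011 + 4540818/(√(1538839 - 264182/131717)) = 442316/4521011 + 4540818/(√(202690992381/131717)) = 442316/4521011 + 4540818/((√26697849443448177/131717)) = 442316/4521011 + 4540818*(√26697849443448177/202690992381) = 442316/4521011 + 1513606*√26697849443448177/67563664127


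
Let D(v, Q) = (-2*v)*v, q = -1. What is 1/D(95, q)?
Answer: -1/18050 ≈ -5.5402e-5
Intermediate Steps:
D(v, Q) = -2*v²
1/D(95, q) = 1/(-2*95²) = 1/(-2*9025) = 1/(-18050) = -1/18050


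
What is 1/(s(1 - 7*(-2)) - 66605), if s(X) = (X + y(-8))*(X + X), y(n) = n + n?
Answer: -1/66635 ≈ -1.5007e-5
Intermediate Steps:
y(n) = 2*n
s(X) = 2*X*(-16 + X) (s(X) = (X + 2*(-8))*(X + X) = (X - 16)*(2*X) = (-16 + X)*(2*X) = 2*X*(-16 + X))
1/(s(1 - 7*(-2)) - 66605) = 1/(2*(1 - 7*(-2))*(-16 + (1 - 7*(-2))) - 66605) = 1/(2*(1 + 14)*(-16 + (1 + 14)) - 66605) = 1/(2*15*(-16 + 15) - 66605) = 1/(2*15*(-1) - 66605) = 1/(-30 - 66605) = 1/(-66635) = -1/66635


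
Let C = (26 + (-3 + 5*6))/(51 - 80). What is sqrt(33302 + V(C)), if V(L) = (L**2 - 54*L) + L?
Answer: 2*sqrt(7022813)/29 ≈ 182.76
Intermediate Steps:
C = -53/29 (C = (26 + (-3 + 30))/(-29) = (26 + 27)*(-1/29) = 53*(-1/29) = -53/29 ≈ -1.8276)
V(L) = L**2 - 53*L
sqrt(33302 + V(C)) = sqrt(33302 - 53*(-53 - 53/29)/29) = sqrt(33302 - 53/29*(-1590/29)) = sqrt(33302 + 84270/841) = sqrt(28091252/841) = 2*sqrt(7022813)/29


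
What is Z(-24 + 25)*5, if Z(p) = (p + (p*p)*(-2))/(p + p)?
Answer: -5/2 ≈ -2.5000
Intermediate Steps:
Z(p) = (p - 2*p**2)/(2*p) (Z(p) = (p + p**2*(-2))/((2*p)) = (p - 2*p**2)*(1/(2*p)) = (p - 2*p**2)/(2*p))
Z(-24 + 25)*5 = (1/2 - (-24 + 25))*5 = (1/2 - 1*1)*5 = (1/2 - 1)*5 = -1/2*5 = -5/2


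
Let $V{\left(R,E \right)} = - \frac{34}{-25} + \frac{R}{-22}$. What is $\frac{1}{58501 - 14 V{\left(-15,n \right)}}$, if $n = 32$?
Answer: $\frac{275}{16079914} \approx 1.7102 \cdot 10^{-5}$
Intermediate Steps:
$V{\left(R,E \right)} = \frac{34}{25} - \frac{R}{22}$ ($V{\left(R,E \right)} = \left(-34\right) \left(- \frac{1}{25}\right) + R \left(- \frac{1}{22}\right) = \frac{34}{25} - \frac{R}{22}$)
$\frac{1}{58501 - 14 V{\left(-15,n \right)}} = \frac{1}{58501 - 14 \left(\frac{34}{25} - - \frac{15}{22}\right)} = \frac{1}{58501 - 14 \left(\frac{34}{25} + \frac{15}{22}\right)} = \frac{1}{58501 - \frac{7861}{275}} = \frac{1}{\frac{16079914}{275}} = \frac{275}{16079914}$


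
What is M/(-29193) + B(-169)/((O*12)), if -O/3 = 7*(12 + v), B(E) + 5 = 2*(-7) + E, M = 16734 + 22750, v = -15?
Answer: -2944849/1839159 ≈ -1.6012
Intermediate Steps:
M = 39484
B(E) = -19 + E (B(E) = -5 + (2*(-7) + E) = -5 + (-14 + E) = -19 + E)
O = 63 (O = -21*(12 - 15) = -21*(-3) = -3*(-21) = 63)
M/(-29193) + B(-169)/((O*12)) = 39484/(-29193) + (-19 - 169)/((63*12)) = 39484*(-1/29193) - 188/756 = -39484/29193 - 188*1/756 = -39484/29193 - 47/189 = -2944849/1839159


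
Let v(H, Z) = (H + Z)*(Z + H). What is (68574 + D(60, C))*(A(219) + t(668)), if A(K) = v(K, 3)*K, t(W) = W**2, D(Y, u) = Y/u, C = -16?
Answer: 770689839255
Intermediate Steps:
v(H, Z) = (H + Z)**2 (v(H, Z) = (H + Z)*(H + Z) = (H + Z)**2)
A(K) = K*(3 + K)**2 (A(K) = (K + 3)**2*K = (3 + K)**2*K = K*(3 + K)**2)
(68574 + D(60, C))*(A(219) + t(668)) = (68574 + 60/(-16))*(219*(3 + 219)**2 + 668**2) = (68574 + 60*(-1/16))*(219*222**2 + 446224) = (68574 - 15/4)*(219*49284 + 446224) = 274281*(10793196 + 446224)/4 = (274281/4)*11239420 = 770689839255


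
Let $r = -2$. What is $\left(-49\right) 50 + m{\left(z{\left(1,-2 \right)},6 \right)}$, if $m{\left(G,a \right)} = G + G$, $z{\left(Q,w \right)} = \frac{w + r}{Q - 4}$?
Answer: $- \frac{7342}{3} \approx -2447.3$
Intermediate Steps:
$z{\left(Q,w \right)} = \frac{-2 + w}{-4 + Q}$ ($z{\left(Q,w \right)} = \frac{w - 2}{Q - 4} = \frac{-2 + w}{-4 + Q}$)
$m{\left(G,a \right)} = 2 G$
$\left(-49\right) 50 + m{\left(z{\left(1,-2 \right)},6 \right)} = \left(-49\right) 50 + 2 \frac{-2 - 2}{-4 + 1} = -2450 + 2 \frac{1}{-3} \left(-4\right) = -2450 + 2 \left(\left(- \frac{1}{3}\right) \left(-4\right)\right) = -2450 + 2 \cdot \frac{4}{3} = -2450 + \frac{8}{3} = - \frac{7342}{3}$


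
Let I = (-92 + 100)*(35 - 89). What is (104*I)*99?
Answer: -4447872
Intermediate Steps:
I = -432 (I = 8*(-54) = -432)
(104*I)*99 = (104*(-432))*99 = -44928*99 = -4447872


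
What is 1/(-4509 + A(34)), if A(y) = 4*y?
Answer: -1/4373 ≈ -0.00022868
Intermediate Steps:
1/(-4509 + A(34)) = 1/(-4509 + 4*34) = 1/(-4509 + 136) = 1/(-4373) = -1/4373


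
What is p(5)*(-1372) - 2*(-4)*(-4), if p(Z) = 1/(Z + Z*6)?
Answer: -356/5 ≈ -71.200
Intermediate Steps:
p(Z) = 1/(7*Z) (p(Z) = 1/(Z + 6*Z) = 1/(7*Z))
p(5)*(-1372) - 2*(-4)*(-4) = ((⅐)/5)*(-1372) - 2*(-4)*(-4) = ((⅐)*(⅕))*(-1372) + 8*(-4) = (1/35)*(-1372) - 32 = -196/5 - 32 = -356/5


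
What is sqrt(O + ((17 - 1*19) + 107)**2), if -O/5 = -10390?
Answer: 5*sqrt(2519) ≈ 250.95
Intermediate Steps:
O = 51950 (O = -5*(-10390) = 51950)
sqrt(O + ((17 - 1*19) + 107)**2) = sqrt(51950 + ((17 - 1*19) + 107)**2) = sqrt(51950 + ((17 - 19) + 107)**2) = sqrt(51950 + (-2 + 107)**2) = sqrt(51950 + 105**2) = sqrt(51950 + 11025) = sqrt(62975) = 5*sqrt(2519)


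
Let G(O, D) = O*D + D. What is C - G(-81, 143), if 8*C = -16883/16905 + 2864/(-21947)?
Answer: 33954785536079/2968112280 ≈ 11440.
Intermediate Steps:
C = -418947121/2968112280 (C = (-16883/16905 + 2864/(-21947))/8 = (-16883*1/16905 + 2864*(-1/21947))/8 = (-16883/16905 - 2864/21947)/8 = (⅛)*(-418947121/371014035) = -418947121/2968112280 ≈ -0.14115)
G(O, D) = D + D*O (G(O, D) = D*O + D = D + D*O)
C - G(-81, 143) = -418947121/2968112280 - 143*(1 - 81) = -418947121/2968112280 - 143*(-80) = -418947121/2968112280 - 1*(-11440) = -418947121/2968112280 + 11440 = 33954785536079/2968112280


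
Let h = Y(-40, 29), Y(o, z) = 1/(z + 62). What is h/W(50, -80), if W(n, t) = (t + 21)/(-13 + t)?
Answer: 93/5369 ≈ 0.017322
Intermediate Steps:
Y(o, z) = 1/(62 + z)
W(n, t) = (21 + t)/(-13 + t)
h = 1/91 (h = 1/(62 + 29) = 1/91 ≈ 0.010989)
h/W(50, -80) = 1/(91*(((21 - 80)/(-13 - 80)))) = 1/(91*((-59/(-93)))) = 1/(91*((-1/93*(-59)))) = 1/(91*(59/93)) = (1/91)*(93/59) = 93/5369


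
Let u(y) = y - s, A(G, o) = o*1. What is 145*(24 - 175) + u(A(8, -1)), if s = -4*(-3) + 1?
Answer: -21909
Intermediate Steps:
s = 13 (s = 12 + 1 = 13)
A(G, o) = o
u(y) = -13 + y (u(y) = y - 1*13 = y - 13 = -13 + y)
145*(24 - 175) + u(A(8, -1)) = 145*(24 - 175) + (-13 - 1) = 145*(-151) - 14 = -21895 - 14 = -21909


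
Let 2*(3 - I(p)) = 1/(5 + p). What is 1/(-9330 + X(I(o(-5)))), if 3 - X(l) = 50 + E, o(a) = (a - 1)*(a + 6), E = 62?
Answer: -1/9439 ≈ -0.00010594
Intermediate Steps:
o(a) = (-1 + a)*(6 + a)
I(p) = 3 - 1/(2*(5 + p))
X(l) = -109 (X(l) = 3 - (50 + 62) = 3 - 1*112 = 3 - 112 = -109)
1/(-9330 + X(I(o(-5)))) = 1/(-9330 - 109) = 1/(-9439) = -1/9439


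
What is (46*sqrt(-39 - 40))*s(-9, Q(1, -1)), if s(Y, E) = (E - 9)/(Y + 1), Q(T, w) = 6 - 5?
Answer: 46*I*sqrt(79) ≈ 408.86*I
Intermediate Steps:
Q(T, w) = 1
s(Y, E) = (-9 + E)/(1 + Y)
(46*sqrt(-39 - 40))*s(-9, Q(1, -1)) = (46*sqrt(-39 - 40))*((-9 + 1)/(1 - 9)) = (46*sqrt(-79))*(-8/(-8)) = (46*(I*sqrt(79)))*(-1/8*(-8)) = (46*I*sqrt(79))*1 = 46*I*sqrt(79)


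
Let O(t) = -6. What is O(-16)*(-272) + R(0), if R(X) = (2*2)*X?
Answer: 1632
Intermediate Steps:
R(X) = 4*X
O(-16)*(-272) + R(0) = -6*(-272) + 4*0 = 1632 + 0 = 1632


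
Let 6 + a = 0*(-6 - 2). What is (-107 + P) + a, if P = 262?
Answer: 149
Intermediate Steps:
a = -6 (a = -6 + 0*(-6 - 2) = -6 + 0*(-8) = -6 + 0 = -6)
(-107 + P) + a = (-107 + 262) - 6 = 155 - 6 = 149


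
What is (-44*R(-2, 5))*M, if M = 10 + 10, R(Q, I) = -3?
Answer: 2640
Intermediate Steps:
M = 20
(-44*R(-2, 5))*M = -44*(-3)*20 = 132*20 = 2640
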